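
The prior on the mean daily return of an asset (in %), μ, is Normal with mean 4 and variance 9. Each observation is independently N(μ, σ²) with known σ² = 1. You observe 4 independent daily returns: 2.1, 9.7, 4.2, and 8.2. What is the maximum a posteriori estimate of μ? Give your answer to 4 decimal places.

n = 4; x̄ = (2.1 + 9.7 + 4.2 + 8.2)/4 = 24.2/4 = 6.05.
For a Normal prior and Normal likelihood with known variance, the posterior is Normal; its mode equals its mean, the precision-weighted average.
Prior precision 1/σ₀² = 1/9; data precision n/σ² = 4/1 = 4.
μ̂ = ((1/9)·4 + 4·6.05) / (1/9 + 4) = (1109/45)/(37/9) = 1109/185 ≈ 5.9946.

μ̂_MAP = 5.9946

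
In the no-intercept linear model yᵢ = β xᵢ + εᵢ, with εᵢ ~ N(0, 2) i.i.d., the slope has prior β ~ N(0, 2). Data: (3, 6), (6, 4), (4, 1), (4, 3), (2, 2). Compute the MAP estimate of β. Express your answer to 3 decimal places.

log p(β | y) = −Σ(yᵢ − βxᵢ)²/(2·2) − β²/(2·2) + const.
Setting the derivative to zero: Σxᵢ(yᵢ − βxᵢ)/2 − β/2 = 0, so β = Σxᵢyᵢ / (Σxᵢ² + σ²/τ²).
Σxᵢyᵢ = 3·6 + 6·4 + 4·1 + 4·3 + 2·2 = 62; Σxᵢ² = 81; σ²/τ² = 1.
β̂_MAP = 62 / (81 + 1) = 62/82 ≈ 0.756.

β̂_MAP = 0.756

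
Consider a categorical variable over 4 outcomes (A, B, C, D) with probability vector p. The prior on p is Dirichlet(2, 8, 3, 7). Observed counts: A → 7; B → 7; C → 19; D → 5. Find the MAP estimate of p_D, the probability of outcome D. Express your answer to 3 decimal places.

The posterior is Dirichlet(αᵢ + nᵢ) = Dirichlet(9, 15, 22, 12).
For a Dirichlet(a₁,…,a_K) with all aᵢ > 1, the mode has j-th component (aⱼ − 1)/(Σaᵢ − K).
Here Σaᵢ = 58 and K = 4, so p_D = (12 − 1)/(58 − 4) = 11/54 ≈ 0.204.

MAP estimate of p_D = 0.204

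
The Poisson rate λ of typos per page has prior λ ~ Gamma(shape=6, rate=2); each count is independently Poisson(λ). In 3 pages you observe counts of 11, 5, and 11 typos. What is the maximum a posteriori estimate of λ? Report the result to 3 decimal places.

λ̂_MAP = 6.400

Σxᵢ = 11+5+11 = 27, with n = 3.
Posterior ∝ λ^5e^(−2λ) · λ^27e^(−3λ) = λ^32e^(−5λ), i.e. Gamma(shape=33, rate=5).
The mode of a Gamma(a, b) with a ≥ 1 (shape–rate) is (a−1)/b = 32/5 ≈ 6.400.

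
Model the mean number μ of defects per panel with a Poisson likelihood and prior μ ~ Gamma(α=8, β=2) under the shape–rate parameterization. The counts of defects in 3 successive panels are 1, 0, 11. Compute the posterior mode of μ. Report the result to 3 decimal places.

μ̂_MAP = 3.800

Σxᵢ = 1+0+11 = 12, with n = 3.
Posterior ∝ μ^7e^(−2μ) · μ^12e^(−3μ) = μ^19e^(−5μ), i.e. Gamma(shape=20, rate=5).
The mode of a Gamma(a, b) with a ≥ 1 (shape–rate) is (a−1)/b = 19/5 ≈ 3.800.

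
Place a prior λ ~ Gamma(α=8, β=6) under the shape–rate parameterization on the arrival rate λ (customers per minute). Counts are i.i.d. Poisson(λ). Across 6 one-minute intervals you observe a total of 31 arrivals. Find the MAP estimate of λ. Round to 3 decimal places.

Σxᵢ = 31, n = 6.
Posterior ∝ λ^7e^(−6λ) · λ^31e^(−6λ) = λ^38e^(−12λ), i.e. Gamma(shape=39, rate=12).
The mode of a Gamma(a, b) with a ≥ 1 (shape–rate) is (a−1)/b = 38/12 ≈ 3.167.

λ̂_MAP = 3.167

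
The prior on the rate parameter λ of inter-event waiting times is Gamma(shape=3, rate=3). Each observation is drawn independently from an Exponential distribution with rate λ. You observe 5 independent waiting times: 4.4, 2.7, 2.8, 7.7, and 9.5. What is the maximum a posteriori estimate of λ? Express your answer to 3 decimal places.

The Exponential(rate=λ) likelihood is ∝ λ^n e^(−λΣtᵢ). Here n = 5 and Σtᵢ = 4.4 + 2.7 + 2.8 + 7.7 + 9.5 = 27.1.
Posterior ∝ λ^2e^(−3λ) · λ^5e^(−27.1λ) = λ^7e^(−30.1λ), i.e. Gamma(8, 30.1).
Mode = (a−1)/b = 7/30.1 ≈ 0.233.

λ̂_MAP = 0.233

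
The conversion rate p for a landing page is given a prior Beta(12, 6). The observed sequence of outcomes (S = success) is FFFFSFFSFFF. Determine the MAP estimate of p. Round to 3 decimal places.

p̂_MAP = 0.481

Prior: Beta(12, 6).
Data: 2 successes in 11 trials (from the sequence). The binomial likelihood contributes p^2(1−p)^9, so the posterior is Beta(12+2, 6+9) = Beta(14, 15).
For Beta(a, b) with a, b > 1 the mode is (a−1)/(a+b−2) = 13/27 ≈ 0.481.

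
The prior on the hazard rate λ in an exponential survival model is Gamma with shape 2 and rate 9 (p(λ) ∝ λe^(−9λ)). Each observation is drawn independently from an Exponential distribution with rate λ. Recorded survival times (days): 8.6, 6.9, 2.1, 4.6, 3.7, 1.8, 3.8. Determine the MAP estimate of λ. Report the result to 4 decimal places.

λ̂_MAP = 0.1975

The Exponential(rate=λ) likelihood is ∝ λ^n e^(−λΣtᵢ). Here n = 7 and Σtᵢ = 8.6 + 6.9 + 2.1 + 4.6 + 3.7 + 1.8 + 3.8 = 31.5.
Posterior ∝ λe^(−9λ) · λ^7e^(−31.5λ) = λ^8e^(−40.5λ), i.e. Gamma(9, 40.5).
Mode = (a−1)/b = 8/40.5 ≈ 0.1975.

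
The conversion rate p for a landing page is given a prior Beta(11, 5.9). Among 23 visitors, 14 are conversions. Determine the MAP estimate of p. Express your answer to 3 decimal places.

Prior: Beta(11, 5.9).
Data: 14 successes in 23 trials. The binomial likelihood contributes p^14(1−p)^9, so the posterior is Beta(11+14, 5.9+9) = Beta(25, 14.9).
For Beta(a, b) with a, b > 1 the mode is (a−1)/(a+b−2) = 24/37.9 ≈ 0.633.

p̂_MAP = 0.633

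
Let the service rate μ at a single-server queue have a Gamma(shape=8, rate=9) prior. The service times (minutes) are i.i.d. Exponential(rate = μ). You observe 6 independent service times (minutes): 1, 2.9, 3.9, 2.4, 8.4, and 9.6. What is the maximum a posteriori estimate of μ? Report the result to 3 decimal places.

μ̂_MAP = 0.349

The Exponential(rate=μ) likelihood is ∝ μ^n e^(−μΣtᵢ). Here n = 6 and Σtᵢ = 1 + 2.9 + 3.9 + 2.4 + 8.4 + 9.6 = 28.2.
Posterior ∝ μ^7e^(−9μ) · μ^6e^(−28.2μ) = μ^13e^(−37.2μ), i.e. Gamma(14, 37.2).
Mode = (a−1)/b = 13/37.2 ≈ 0.349.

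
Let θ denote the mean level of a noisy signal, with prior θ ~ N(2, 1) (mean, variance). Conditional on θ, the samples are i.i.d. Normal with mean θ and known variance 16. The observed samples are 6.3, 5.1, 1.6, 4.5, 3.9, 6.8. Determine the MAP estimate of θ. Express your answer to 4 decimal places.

θ̂_MAP = 2.7364

n = 6; x̄ = (6.3 + 5.1 + 1.6 + 4.5 + 3.9 + 6.8)/6 = 28.2/6 = 4.7.
For a Normal prior and Normal likelihood with known variance, the posterior is Normal; its mode equals its mean, the precision-weighted average.
Prior precision 1/σ₀² = 1/1 = 1; data precision n/σ² = 6/16 = 0.375.
θ̂ = (1·2 + 0.375·4.7) / (1 + 0.375) = 3.7625/1.375 = 301/110 ≈ 2.7364.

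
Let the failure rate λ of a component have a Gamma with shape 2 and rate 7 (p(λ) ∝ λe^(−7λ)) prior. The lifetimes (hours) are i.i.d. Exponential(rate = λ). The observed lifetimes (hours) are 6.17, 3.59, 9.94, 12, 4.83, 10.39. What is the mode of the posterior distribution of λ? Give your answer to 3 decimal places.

λ̂_MAP = 0.130

The Exponential(rate=λ) likelihood is ∝ λ^n e^(−λΣtᵢ). Here n = 6 and Σtᵢ = 6.17 + 3.59 + 9.94 + 12 + 4.83 + 10.39 = 46.92.
Posterior ∝ λe^(−7λ) · λ^6e^(−46.92λ) = λ^7e^(−53.92λ), i.e. Gamma(8, 53.92).
Mode = (a−1)/b = 7/53.92 ≈ 0.130.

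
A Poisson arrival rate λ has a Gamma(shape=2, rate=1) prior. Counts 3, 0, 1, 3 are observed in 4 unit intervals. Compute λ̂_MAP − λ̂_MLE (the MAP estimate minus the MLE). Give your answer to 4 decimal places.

MAP − MLE = -0.1500

Σxᵢ = 7. Posterior is Gamma(9, 5); MAP = (9−1)/5 = 8/5 ≈ 1.60000.
MLE = x̄ = 7/4 ≈ 1.75000.
Difference = 8/5 − 7/4 = -3/20 ≈ -0.1500.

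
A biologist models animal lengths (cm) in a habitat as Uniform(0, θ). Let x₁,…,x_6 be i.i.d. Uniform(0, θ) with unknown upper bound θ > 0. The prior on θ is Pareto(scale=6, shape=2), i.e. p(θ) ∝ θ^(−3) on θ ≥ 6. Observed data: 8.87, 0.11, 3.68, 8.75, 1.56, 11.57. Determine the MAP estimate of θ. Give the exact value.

θ̂_MAP = 11.57

The Uniform(0, θ) likelihood is θ^(−n) for θ ≥ max(xᵢ), zero otherwise. Here max(xᵢ) = 11.57.
Posterior ∝ θ^(−3) · θ^(−6) = θ^(−9) on θ ≥ max(6, 11.57) = 11.57.
This density is strictly decreasing in θ, so the posterior mode lies at the lower boundary of the support.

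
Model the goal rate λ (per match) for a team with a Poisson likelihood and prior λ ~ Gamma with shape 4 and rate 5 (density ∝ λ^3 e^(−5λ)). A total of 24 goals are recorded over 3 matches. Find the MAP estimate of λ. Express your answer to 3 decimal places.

Σxᵢ = 24, n = 3.
Posterior ∝ λ^3e^(−5λ) · λ^24e^(−3λ) = λ^27e^(−8λ), i.e. Gamma(shape=28, rate=8).
The mode of a Gamma(a, b) with a ≥ 1 (shape–rate) is (a−1)/b = 27/8 ≈ 3.375.

λ̂_MAP = 3.375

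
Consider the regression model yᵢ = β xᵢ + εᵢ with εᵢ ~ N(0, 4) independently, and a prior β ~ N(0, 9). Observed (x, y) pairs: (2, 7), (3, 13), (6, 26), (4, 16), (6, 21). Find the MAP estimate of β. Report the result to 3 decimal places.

β̂_MAP = 3.933

log p(β | y) = −Σ(yᵢ − βxᵢ)²/(2·4) − β²/(2·9) + const.
Setting the derivative to zero: Σxᵢ(yᵢ − βxᵢ)/4 − β/9 = 0, so β = Σxᵢyᵢ / (Σxᵢ² + σ²/τ²).
Σxᵢyᵢ = 2·7 + 3·13 + 6·26 + 4·16 + 6·21 = 399; Σxᵢ² = 101; σ²/τ² = 4/9.
β̂_MAP = 399 / (101 + 4/9) = 399/(913/9) = 3591/913 ≈ 3.933.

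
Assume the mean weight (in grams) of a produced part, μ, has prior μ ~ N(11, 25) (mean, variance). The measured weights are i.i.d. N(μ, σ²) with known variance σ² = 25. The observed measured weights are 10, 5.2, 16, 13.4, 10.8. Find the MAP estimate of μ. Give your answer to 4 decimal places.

n = 5; x̄ = (10 + 5.2 + 16 + 13.4 + 10.8)/5 = 55.4/5 = 11.08.
For a Normal prior and Normal likelihood with known variance, the posterior is Normal; its mode equals its mean, the precision-weighted average.
Prior precision 1/σ₀² = 1/25 = 0.04; data precision n/σ² = 5/25 = 0.2.
μ̂ = (0.04·11 + 0.2·11.08) / (0.04 + 0.2) = 2.656/0.24 = 166/15 ≈ 11.0667.

μ̂_MAP = 11.0667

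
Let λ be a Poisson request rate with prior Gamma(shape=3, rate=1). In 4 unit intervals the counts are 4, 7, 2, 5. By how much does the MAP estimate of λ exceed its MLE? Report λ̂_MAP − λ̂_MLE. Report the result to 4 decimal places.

MAP − MLE = -0.5000

Σxᵢ = 18. Posterior is Gamma(21, 5); MAP = (21−1)/5 = 20/5 ≈ 4.00000.
MLE = x̄ = 18/4 ≈ 4.50000.
Difference = 20/5 − 18/4 = -1/2 ≈ -0.5000.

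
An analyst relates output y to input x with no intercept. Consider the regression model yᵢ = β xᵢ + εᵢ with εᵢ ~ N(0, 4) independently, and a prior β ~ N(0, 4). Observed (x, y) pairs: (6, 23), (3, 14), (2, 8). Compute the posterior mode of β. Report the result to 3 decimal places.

log p(β | y) = −Σ(yᵢ − βxᵢ)²/(2·4) − β²/(2·4) + const.
Setting the derivative to zero: Σxᵢ(yᵢ − βxᵢ)/4 − β/4 = 0, so β = Σxᵢyᵢ / (Σxᵢ² + σ²/τ²).
Σxᵢyᵢ = 6·23 + 3·14 + 2·8 = 196; Σxᵢ² = 49; σ²/τ² = 1.
β̂_MAP = 196 / (49 + 1) = 196/50 ≈ 3.920.

β̂_MAP = 3.920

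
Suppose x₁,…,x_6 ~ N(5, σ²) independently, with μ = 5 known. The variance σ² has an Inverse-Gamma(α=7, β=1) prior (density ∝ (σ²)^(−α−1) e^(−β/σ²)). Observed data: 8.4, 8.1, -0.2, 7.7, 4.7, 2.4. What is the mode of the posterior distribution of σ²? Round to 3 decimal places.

Sum of squared deviations about the known mean: SS = (8.4−5)² + (8.1−5)² + (-0.2−5)² + (7.7−5)² + (4.7−5)² + (2.4−5)² = 62.35.
The Normal likelihood contributes (σ²)^(−n/2) exp(−SS/(2σ²)), so the posterior is Inverse-Gamma(α + n/2, β + SS/2) = Inverse-Gamma(10, 32.175).
The mode of Inverse-Gamma(a, b) is b/(a+1) = 32.175/11 ≈ 2.925.

σ̂²_MAP = 2.925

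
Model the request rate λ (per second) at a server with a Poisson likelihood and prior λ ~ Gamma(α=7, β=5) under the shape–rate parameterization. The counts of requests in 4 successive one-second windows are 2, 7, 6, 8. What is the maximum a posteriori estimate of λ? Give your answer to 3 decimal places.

λ̂_MAP = 3.222

Σxᵢ = 2+7+6+8 = 23, with n = 4.
Posterior ∝ λ^6e^(−5λ) · λ^23e^(−4λ) = λ^29e^(−9λ), i.e. Gamma(shape=30, rate=9).
The mode of a Gamma(a, b) with a ≥ 1 (shape–rate) is (a−1)/b = 29/9 ≈ 3.222.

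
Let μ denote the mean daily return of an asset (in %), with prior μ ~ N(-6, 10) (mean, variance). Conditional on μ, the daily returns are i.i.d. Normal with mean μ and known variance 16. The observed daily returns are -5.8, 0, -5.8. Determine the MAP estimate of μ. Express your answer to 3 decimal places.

n = 3; x̄ = ((-5.8) + 0 + (-5.8))/3 = -11.6/3 = -58/15 ≈ -3.8667.
For a Normal prior and Normal likelihood with known variance, the posterior is Normal; its mode equals its mean, the precision-weighted average.
Prior precision 1/σ₀² = 1/10 = 0.1; data precision n/σ² = 3/16 = 0.1875.
μ̂ = (0.1·(-6) + 0.1875·(-58/15)) / (0.1 + 0.1875) = (-1.325)/0.2875 = -106/23 ≈ -4.609.

μ̂_MAP = -4.609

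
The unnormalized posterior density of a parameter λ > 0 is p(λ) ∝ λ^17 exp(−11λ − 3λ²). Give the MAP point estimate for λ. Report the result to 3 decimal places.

λ̂_MAP = 1.000

ℓ'(λ) = 17/λ − 11 − 6λ. Setting this to zero and multiplying by λ: 6λ² + 11λ − 17 = 0.
λ = (−11 + √(11² + 4·6·17)) / (2·6) = (−11 + √529) / 12 = (−11 + 23)/12 = 1.
ℓ''(λ) = −17/λ² − 6 < 0, confirming a maximum.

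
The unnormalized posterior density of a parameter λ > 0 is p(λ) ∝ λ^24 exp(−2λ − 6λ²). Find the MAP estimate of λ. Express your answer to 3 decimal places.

λ̂_MAP = 1.333

ℓ'(λ) = 24/λ − 2 − 12λ. Setting this to zero and multiplying by λ: 12λ² + 2λ − 24 = 0.
λ = (−2 + √(2² + 4·12·24)) / (2·12) = (−2 + √1156) / 24 = (−2 + 34)/24 = 4/3.
ℓ''(λ) = −24/λ² − 12 < 0, confirming a maximum.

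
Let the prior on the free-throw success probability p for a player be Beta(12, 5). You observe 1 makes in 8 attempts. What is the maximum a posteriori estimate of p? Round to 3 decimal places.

Prior: Beta(12, 5).
Data: 1 success in 8 trials. The binomial likelihood contributes p(1−p)^7, so the posterior is Beta(12+1, 5+7) = Beta(13, 12).
For Beta(a, b) with a, b > 1 the mode is (a−1)/(a+b−2) = 12/23 ≈ 0.522.

p̂_MAP = 0.522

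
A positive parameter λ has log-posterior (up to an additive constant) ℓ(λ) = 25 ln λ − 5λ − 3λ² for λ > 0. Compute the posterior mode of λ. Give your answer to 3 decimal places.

λ̂_MAP = 1.667

ℓ'(λ) = 25/λ − 5 − 6λ. Setting this to zero and multiplying by λ: 6λ² + 5λ − 25 = 0.
λ = (−5 + √(5² + 4·6·25)) / (2·6) = (−5 + √625) / 12 = (−5 + 25)/12 = 5/3.
ℓ''(λ) = −25/λ² − 6 < 0, confirming a maximum.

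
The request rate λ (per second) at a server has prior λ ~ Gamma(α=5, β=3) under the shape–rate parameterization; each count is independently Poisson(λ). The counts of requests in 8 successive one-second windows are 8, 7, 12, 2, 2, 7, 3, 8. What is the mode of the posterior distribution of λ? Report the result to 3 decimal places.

Σxᵢ = 8+7+12+2+2+7+3+8 = 49, with n = 8.
Posterior ∝ λ^4e^(−3λ) · λ^49e^(−8λ) = λ^53e^(−11λ), i.e. Gamma(shape=54, rate=11).
The mode of a Gamma(a, b) with a ≥ 1 (shape–rate) is (a−1)/b = 53/11 ≈ 4.818.

λ̂_MAP = 4.818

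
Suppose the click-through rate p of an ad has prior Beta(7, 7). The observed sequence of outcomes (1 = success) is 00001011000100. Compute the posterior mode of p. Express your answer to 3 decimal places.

p̂_MAP = 0.385

Prior: Beta(7, 7).
Data: 4 successes in 14 trials (from the sequence). The binomial likelihood contributes p^4(1−p)^10, so the posterior is Beta(7+4, 7+10) = Beta(11, 17).
For Beta(a, b) with a, b > 1 the mode is (a−1)/(a+b−2) = 10/26 ≈ 0.385.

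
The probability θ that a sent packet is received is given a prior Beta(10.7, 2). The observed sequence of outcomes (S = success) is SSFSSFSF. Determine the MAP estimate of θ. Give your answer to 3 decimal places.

Prior: Beta(10.7, 2).
Data: 5 successes in 8 trials (from the sequence). The binomial likelihood contributes θ^5(1−θ)^3, so the posterior is Beta(10.7+5, 2+3) = Beta(15.7, 5).
For Beta(a, b) with a, b > 1 the mode is (a−1)/(a+b−2) = 14.7/18.7 ≈ 0.786.

θ̂_MAP = 0.786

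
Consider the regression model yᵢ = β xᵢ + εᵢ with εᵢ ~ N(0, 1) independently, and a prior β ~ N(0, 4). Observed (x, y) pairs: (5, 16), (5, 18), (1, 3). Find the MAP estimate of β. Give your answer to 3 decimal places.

log p(β | y) = −Σ(yᵢ − βxᵢ)²/(2·1) − β²/(2·4) + const.
Setting the derivative to zero: Σxᵢ(yᵢ − βxᵢ)/1 − β/4 = 0, so β = Σxᵢyᵢ / (Σxᵢ² + σ²/τ²).
Σxᵢyᵢ = 5·16 + 5·18 + 1·3 = 173; Σxᵢ² = 51; σ²/τ² = 0.25.
β̂_MAP = 173 / (51 + 0.25) = 173/51.25 ≈ 3.376.

β̂_MAP = 3.376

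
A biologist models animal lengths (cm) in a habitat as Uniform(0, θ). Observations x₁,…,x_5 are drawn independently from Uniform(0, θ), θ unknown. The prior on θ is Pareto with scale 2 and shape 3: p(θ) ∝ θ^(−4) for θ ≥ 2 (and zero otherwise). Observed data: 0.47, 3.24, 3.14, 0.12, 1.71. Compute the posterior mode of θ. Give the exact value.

The Uniform(0, θ) likelihood is θ^(−n) for θ ≥ max(xᵢ), zero otherwise. Here max(xᵢ) = 3.24.
Posterior ∝ θ^(−4) · θ^(−5) = θ^(−9) on θ ≥ max(2, 3.24) = 3.24.
This density is strictly decreasing in θ, so the posterior mode lies at the lower boundary of the support.

θ̂_MAP = 3.24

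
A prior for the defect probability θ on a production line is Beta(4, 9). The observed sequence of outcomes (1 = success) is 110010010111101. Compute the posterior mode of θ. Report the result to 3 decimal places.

θ̂_MAP = 0.462

Prior: Beta(4, 9).
Data: 9 successes in 15 trials (from the sequence). The binomial likelihood contributes θ^9(1−θ)^6, so the posterior is Beta(4+9, 9+6) = Beta(13, 15).
For Beta(a, b) with a, b > 1 the mode is (a−1)/(a+b−2) = 12/26 ≈ 0.462.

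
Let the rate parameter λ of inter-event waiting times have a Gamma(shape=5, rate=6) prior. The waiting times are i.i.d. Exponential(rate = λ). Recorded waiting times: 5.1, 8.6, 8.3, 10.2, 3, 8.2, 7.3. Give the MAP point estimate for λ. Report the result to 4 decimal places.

λ̂_MAP = 0.1940

The Exponential(rate=λ) likelihood is ∝ λ^n e^(−λΣtᵢ). Here n = 7 and Σtᵢ = 5.1 + 8.6 + 8.3 + 10.2 + 3 + 8.2 + 7.3 = 50.7.
Posterior ∝ λ^4e^(−6λ) · λ^7e^(−50.7λ) = λ^11e^(−56.7λ), i.e. Gamma(12, 56.7).
Mode = (a−1)/b = 11/56.7 ≈ 0.1940.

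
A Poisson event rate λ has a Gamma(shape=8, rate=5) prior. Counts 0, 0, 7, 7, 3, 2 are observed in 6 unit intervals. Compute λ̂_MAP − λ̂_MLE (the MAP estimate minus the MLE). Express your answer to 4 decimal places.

MAP − MLE = -0.8030

Σxᵢ = 19. Posterior is Gamma(27, 11); MAP = (27−1)/11 = 26/11 ≈ 2.36364.
MLE = x̄ = 19/6 ≈ 3.16667.
Difference = 26/11 − 19/6 = -53/66 ≈ -0.8030.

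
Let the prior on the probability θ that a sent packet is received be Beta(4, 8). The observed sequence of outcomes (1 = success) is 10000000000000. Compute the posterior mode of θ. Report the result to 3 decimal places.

θ̂_MAP = 0.167

Prior: Beta(4, 8).
Data: 1 success in 14 trials (from the sequence). The binomial likelihood contributes θ(1−θ)^13, so the posterior is Beta(4+1, 8+13) = Beta(5, 21).
For Beta(a, b) with a, b > 1 the mode is (a−1)/(a+b−2) = 4/24 ≈ 0.167.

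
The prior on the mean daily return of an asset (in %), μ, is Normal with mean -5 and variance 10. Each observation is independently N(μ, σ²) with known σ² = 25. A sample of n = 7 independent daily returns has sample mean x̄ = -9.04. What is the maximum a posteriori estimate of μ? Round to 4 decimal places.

μ̂_MAP = -7.9768

n = 7, x̄ = -9.04.
For a Normal prior and Normal likelihood with known variance, the posterior is Normal; its mode equals its mean, the precision-weighted average.
Prior precision 1/σ₀² = 1/10 = 0.1; data precision n/σ² = 7/25 = 0.28.
μ̂ = (0.1·(-5) + 0.28·(-9.04)) / (0.1 + 0.28) = (-3.0312)/0.38 = -3789/475 ≈ -7.9768.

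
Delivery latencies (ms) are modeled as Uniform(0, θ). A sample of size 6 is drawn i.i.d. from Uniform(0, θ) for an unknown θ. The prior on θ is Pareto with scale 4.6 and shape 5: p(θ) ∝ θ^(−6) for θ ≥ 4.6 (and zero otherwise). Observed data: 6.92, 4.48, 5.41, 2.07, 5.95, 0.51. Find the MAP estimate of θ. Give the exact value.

The Uniform(0, θ) likelihood is θ^(−n) for θ ≥ max(xᵢ), zero otherwise. Here max(xᵢ) = 6.92.
Posterior ∝ θ^(−6) · θ^(−6) = θ^(−12) on θ ≥ max(4.6, 6.92) = 6.92.
This density is strictly decreasing in θ, so the posterior mode lies at the lower boundary of the support.

θ̂_MAP = 6.92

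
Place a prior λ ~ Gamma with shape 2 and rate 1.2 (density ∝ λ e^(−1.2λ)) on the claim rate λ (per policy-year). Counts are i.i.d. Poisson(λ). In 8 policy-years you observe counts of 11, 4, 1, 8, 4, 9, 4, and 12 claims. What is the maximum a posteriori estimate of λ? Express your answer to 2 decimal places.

Σxᵢ = 11+4+1+8+4+9+4+12 = 53, with n = 8.
Posterior ∝ λe^(−1.2λ) · λ^53e^(−8λ) = λ^54e^(−9.2λ), i.e. Gamma(shape=55, rate=9.2).
The mode of a Gamma(a, b) with a ≥ 1 (shape–rate) is (a−1)/b = 54/9.2 ≈ 5.87.

λ̂_MAP = 5.87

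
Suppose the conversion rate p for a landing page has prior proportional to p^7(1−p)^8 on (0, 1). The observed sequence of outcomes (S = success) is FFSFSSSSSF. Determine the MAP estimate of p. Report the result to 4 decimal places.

The prior density ∝ p^7(1−p)^8 is the kernel of Beta(8, 9).
Data: 6 successes in 10 trials (from the sequence). The binomial likelihood contributes p^6(1−p)^4, so the posterior is Beta(8+6, 9+4) = Beta(14, 13).
For Beta(a, b) with a, b > 1 the mode is (a−1)/(a+b−2) = 13/25 ≈ 0.5200.

p̂_MAP = 0.5200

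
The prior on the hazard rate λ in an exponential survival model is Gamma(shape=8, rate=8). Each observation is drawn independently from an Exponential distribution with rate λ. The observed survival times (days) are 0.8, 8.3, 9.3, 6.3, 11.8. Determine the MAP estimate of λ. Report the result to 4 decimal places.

The Exponential(rate=λ) likelihood is ∝ λ^n e^(−λΣtᵢ). Here n = 5 and Σtᵢ = 0.8 + 8.3 + 9.3 + 6.3 + 11.8 = 36.5.
Posterior ∝ λ^7e^(−8λ) · λ^5e^(−36.5λ) = λ^12e^(−44.5λ), i.e. Gamma(13, 44.5).
Mode = (a−1)/b = 12/44.5 ≈ 0.2697.

λ̂_MAP = 0.2697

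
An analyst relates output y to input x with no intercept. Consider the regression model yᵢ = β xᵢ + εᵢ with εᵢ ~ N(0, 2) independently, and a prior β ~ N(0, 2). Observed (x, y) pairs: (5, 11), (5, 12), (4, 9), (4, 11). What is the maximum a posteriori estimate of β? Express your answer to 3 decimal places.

log p(β | y) = −Σ(yᵢ − βxᵢ)²/(2·2) − β²/(2·2) + const.
Setting the derivative to zero: Σxᵢ(yᵢ − βxᵢ)/2 − β/2 = 0, so β = Σxᵢyᵢ / (Σxᵢ² + σ²/τ²).
Σxᵢyᵢ = 5·11 + 5·12 + 4·9 + 4·11 = 195; Σxᵢ² = 82; σ²/τ² = 1.
β̂_MAP = 195 / (82 + 1) = 195/83 ≈ 2.349.

β̂_MAP = 2.349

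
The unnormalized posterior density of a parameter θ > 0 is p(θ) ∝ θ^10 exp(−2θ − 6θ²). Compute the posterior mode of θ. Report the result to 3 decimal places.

θ̂_MAP = 0.833

ℓ'(θ) = 10/θ − 2 − 12θ. Setting this to zero and multiplying by θ: 12θ² + 2θ − 10 = 0.
θ = (−2 + √(2² + 4·12·10)) / (2·12) = (−2 + √484) / 24 = (−2 + 22)/24 = 5/6.
ℓ''(θ) = −10/θ² − 12 < 0, confirming a maximum.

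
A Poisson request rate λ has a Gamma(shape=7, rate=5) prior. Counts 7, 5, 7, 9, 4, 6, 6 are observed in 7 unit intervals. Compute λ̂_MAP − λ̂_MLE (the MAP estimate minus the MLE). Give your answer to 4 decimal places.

Σxᵢ = 44. Posterior is Gamma(51, 12); MAP = (51−1)/12 = 50/12 ≈ 4.16667.
MLE = x̄ = 44/7 ≈ 6.28571.
Difference = 50/12 − 44/7 = -89/42 ≈ -2.1190.

MAP − MLE = -2.1190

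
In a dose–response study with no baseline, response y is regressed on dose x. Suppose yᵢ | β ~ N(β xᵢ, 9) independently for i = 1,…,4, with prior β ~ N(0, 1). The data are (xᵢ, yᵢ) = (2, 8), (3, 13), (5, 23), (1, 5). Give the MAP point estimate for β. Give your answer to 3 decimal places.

β̂_MAP = 3.646

log p(β | y) = −Σ(yᵢ − βxᵢ)²/(2·9) − β²/(2·1) + const.
Setting the derivative to zero: Σxᵢ(yᵢ − βxᵢ)/9 − β/1 = 0, so β = Σxᵢyᵢ / (Σxᵢ² + σ²/τ²).
Σxᵢyᵢ = 2·8 + 3·13 + 5·23 + 1·5 = 175; Σxᵢ² = 39; σ²/τ² = 9.
β̂_MAP = 175 / (39 + 9) = 175/48 ≈ 3.646.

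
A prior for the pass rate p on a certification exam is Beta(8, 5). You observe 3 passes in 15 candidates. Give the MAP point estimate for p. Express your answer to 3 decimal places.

p̂_MAP = 0.385

Prior: Beta(8, 5).
Data: 3 successes in 15 trials. The binomial likelihood contributes p^3(1−p)^12, so the posterior is Beta(8+3, 5+12) = Beta(11, 17).
For Beta(a, b) with a, b > 1 the mode is (a−1)/(a+b−2) = 10/26 ≈ 0.385.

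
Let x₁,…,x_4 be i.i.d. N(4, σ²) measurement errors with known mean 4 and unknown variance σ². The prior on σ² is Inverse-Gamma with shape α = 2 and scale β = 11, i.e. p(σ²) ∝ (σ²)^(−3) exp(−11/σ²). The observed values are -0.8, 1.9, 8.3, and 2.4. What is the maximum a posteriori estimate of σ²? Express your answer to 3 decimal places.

Sum of squared deviations about the known mean: SS = (-0.8−4)² + (1.9−4)² + (8.3−4)² + (2.4−4)² = 48.5.
The Normal likelihood contributes (σ²)^(−n/2) exp(−SS/(2σ²)), so the posterior is Inverse-Gamma(α + n/2, β + SS/2) = Inverse-Gamma(4, 35.25).
The mode of Inverse-Gamma(a, b) is b/(a+1) = 35.25/5 ≈ 7.050.

σ̂²_MAP = 7.050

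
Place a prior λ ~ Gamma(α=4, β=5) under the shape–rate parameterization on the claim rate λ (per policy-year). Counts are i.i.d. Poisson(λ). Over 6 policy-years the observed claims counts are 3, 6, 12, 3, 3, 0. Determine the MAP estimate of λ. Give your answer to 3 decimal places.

λ̂_MAP = 2.727

Σxᵢ = 3+6+12+3+3+0 = 27, with n = 6.
Posterior ∝ λ^3e^(−5λ) · λ^27e^(−6λ) = λ^30e^(−11λ), i.e. Gamma(shape=31, rate=11).
The mode of a Gamma(a, b) with a ≥ 1 (shape–rate) is (a−1)/b = 30/11 ≈ 2.727.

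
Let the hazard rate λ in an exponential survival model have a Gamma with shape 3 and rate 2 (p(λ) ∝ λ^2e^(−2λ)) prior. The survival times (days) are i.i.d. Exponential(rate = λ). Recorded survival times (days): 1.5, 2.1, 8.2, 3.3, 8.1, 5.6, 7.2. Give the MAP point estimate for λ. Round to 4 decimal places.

λ̂_MAP = 0.2368

The Exponential(rate=λ) likelihood is ∝ λ^n e^(−λΣtᵢ). Here n = 7 and Σtᵢ = 1.5 + 2.1 + 8.2 + 3.3 + 8.1 + 5.6 + 7.2 = 36.
Posterior ∝ λ^2e^(−2λ) · λ^7e^(−36λ) = λ^9e^(−38λ), i.e. Gamma(10, 38).
Mode = (a−1)/b = 9/38 ≈ 0.2368.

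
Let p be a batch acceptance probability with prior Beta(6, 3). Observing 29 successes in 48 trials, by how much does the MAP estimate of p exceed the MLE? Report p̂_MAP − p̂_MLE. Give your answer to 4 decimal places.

Posterior is Beta(35, 22); MAP = (35−1)/(57−2) = 34/55 ≈ 0.61818.
MLE ignores the prior: p̂_MLE = k/n = 29/48 ≈ 0.60417.
Difference = 34/55 − 29/48 = 37/2640 ≈ 0.0140.

MAP − MLE = 0.0140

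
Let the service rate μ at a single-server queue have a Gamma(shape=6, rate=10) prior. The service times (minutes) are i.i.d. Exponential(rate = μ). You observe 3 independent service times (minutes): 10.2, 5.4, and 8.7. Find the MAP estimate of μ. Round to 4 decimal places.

The Exponential(rate=μ) likelihood is ∝ μ^n e^(−μΣtᵢ). Here n = 3 and Σtᵢ = 10.2 + 5.4 + 8.7 = 24.3.
Posterior ∝ μ^5e^(−10μ) · μ^3e^(−24.3μ) = μ^8e^(−34.3μ), i.e. Gamma(9, 34.3).
Mode = (a−1)/b = 8/34.3 ≈ 0.2332.

μ̂_MAP = 0.2332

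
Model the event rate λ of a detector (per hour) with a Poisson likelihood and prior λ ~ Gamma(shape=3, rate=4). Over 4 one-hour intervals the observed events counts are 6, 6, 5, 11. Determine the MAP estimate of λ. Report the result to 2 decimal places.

λ̂_MAP = 3.75

Σxᵢ = 6+6+5+11 = 28, with n = 4.
Posterior ∝ λ^2e^(−4λ) · λ^28e^(−4λ) = λ^30e^(−8λ), i.e. Gamma(shape=31, rate=8).
The mode of a Gamma(a, b) with a ≥ 1 (shape–rate) is (a−1)/b = 30/8 ≈ 3.75.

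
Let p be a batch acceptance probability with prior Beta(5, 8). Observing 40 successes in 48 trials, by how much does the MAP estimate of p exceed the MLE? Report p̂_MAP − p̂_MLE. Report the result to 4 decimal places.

MAP − MLE = -0.0876

Posterior is Beta(45, 16); MAP = (45−1)/(61−2) = 44/59 ≈ 0.74576.
MLE ignores the prior: p̂_MLE = k/n = 40/48 ≈ 0.83333.
Difference = 44/59 − 40/48 = -31/354 ≈ -0.0876.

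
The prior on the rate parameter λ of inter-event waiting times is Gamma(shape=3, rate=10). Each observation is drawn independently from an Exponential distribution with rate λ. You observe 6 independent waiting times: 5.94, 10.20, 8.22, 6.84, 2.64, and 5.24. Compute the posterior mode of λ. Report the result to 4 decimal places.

λ̂_MAP = 0.1630

The Exponential(rate=λ) likelihood is ∝ λ^n e^(−λΣtᵢ). Here n = 6 and Σtᵢ = 5.94 + 10.20 + 8.22 + 6.84 + 2.64 + 5.24 = 39.08.
Posterior ∝ λ^2e^(−10λ) · λ^6e^(−39.08λ) = λ^8e^(−49.08λ), i.e. Gamma(9, 49.08).
Mode = (a−1)/b = 8/49.08 ≈ 0.1630.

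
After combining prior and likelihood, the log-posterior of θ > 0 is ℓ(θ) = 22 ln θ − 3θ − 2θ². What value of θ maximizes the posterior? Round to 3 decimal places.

θ̂_MAP = 2.000

ℓ'(θ) = 22/θ − 3 − 4θ. Setting this to zero and multiplying by θ: 4θ² + 3θ − 22 = 0.
θ = (−3 + √(3² + 4·4·22)) / (2·4) = (−3 + √361) / 8 = (−3 + 19)/8 = 2.
ℓ''(θ) = −22/θ² − 4 < 0, confirming a maximum.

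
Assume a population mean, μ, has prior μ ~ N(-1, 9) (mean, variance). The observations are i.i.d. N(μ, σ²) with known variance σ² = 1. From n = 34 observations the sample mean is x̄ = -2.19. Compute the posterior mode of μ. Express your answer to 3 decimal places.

n = 34, x̄ = -2.19.
For a Normal prior and Normal likelihood with known variance, the posterior is Normal; its mode equals its mean, the precision-weighted average.
Prior precision 1/σ₀² = 1/9; data precision n/σ² = 34/1 = 34.
μ̂ = ((1/9)·(-1) + 34·(-2.19)) / (1/9 + 34) = (-33557/450)/(307/9) = -33557/15350 ≈ -2.186.

μ̂_MAP = -2.186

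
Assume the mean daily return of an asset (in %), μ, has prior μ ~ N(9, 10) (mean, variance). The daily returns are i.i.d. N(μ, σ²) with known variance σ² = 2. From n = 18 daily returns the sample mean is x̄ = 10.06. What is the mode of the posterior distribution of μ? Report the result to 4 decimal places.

n = 18, x̄ = 10.06.
For a Normal prior and Normal likelihood with known variance, the posterior is Normal; its mode equals its mean, the precision-weighted average.
Prior precision 1/σ₀² = 1/10 = 0.1; data precision n/σ² = 18/2 = 9.
μ̂ = (0.1·9 + 9·10.06) / (0.1 + 9) = 91.44/9.1 = 4572/455 ≈ 10.0484.

μ̂_MAP = 10.0484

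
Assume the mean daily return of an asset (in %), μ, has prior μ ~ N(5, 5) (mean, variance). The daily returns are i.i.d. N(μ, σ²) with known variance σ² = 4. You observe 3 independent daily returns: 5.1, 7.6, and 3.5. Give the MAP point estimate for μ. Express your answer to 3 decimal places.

μ̂_MAP = 5.316

n = 3; x̄ = (5.1 + 7.6 + 3.5)/3 = 16.2/3 = 5.4.
For a Normal prior and Normal likelihood with known variance, the posterior is Normal; its mode equals its mean, the precision-weighted average.
Prior precision 1/σ₀² = 1/5 = 0.2; data precision n/σ² = 3/4 = 0.75.
μ̂ = (0.2·5 + 0.75·5.4) / (0.2 + 0.75) = 5.05/0.95 = 101/19 ≈ 5.316.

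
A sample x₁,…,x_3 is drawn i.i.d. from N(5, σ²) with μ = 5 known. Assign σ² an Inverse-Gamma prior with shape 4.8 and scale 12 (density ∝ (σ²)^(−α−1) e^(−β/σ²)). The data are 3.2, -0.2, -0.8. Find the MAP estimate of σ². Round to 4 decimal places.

Sum of squared deviations about the known mean: SS = (3.2−5)² + (-0.2−5)² + (-0.8−5)² = 63.92.
The Normal likelihood contributes (σ²)^(−n/2) exp(−SS/(2σ²)), so the posterior is Inverse-Gamma(α + n/2, β + SS/2) = Inverse-Gamma(6.3, 43.96).
The mode of Inverse-Gamma(a, b) is b/(a+1) = 43.96/7.3 ≈ 6.0219.

σ̂²_MAP = 6.0219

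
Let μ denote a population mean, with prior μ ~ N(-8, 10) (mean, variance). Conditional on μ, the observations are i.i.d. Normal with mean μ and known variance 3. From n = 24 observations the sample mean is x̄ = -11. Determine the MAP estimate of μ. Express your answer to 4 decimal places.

μ̂_MAP = -10.9630

n = 24, x̄ = -11.
For a Normal prior and Normal likelihood with known variance, the posterior is Normal; its mode equals its mean, the precision-weighted average.
Prior precision 1/σ₀² = 1/10 = 0.1; data precision n/σ² = 24/3 = 8.
μ̂ = (0.1·(-8) + 8·(-11)) / (0.1 + 8) = (-88.8)/8.1 = -296/27 ≈ -10.9630.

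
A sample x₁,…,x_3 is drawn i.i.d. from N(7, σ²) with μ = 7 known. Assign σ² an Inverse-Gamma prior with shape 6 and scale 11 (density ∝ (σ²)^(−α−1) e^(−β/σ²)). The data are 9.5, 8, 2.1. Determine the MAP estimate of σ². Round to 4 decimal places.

Sum of squared deviations about the known mean: SS = (9.5−7)² + (8−7)² + (2.1−7)² = 31.26.
The Normal likelihood contributes (σ²)^(−n/2) exp(−SS/(2σ²)), so the posterior is Inverse-Gamma(α + n/2, β + SS/2) = Inverse-Gamma(7.5, 26.63).
The mode of Inverse-Gamma(a, b) is b/(a+1) = 26.63/8.5 ≈ 3.1329.

σ̂²_MAP = 3.1329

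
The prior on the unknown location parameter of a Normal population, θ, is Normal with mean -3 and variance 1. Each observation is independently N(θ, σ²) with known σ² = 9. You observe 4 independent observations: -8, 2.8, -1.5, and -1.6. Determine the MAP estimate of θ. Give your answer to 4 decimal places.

n = 4; x̄ = ((-8) + 2.8 + (-1.5) + (-1.6))/4 = -8.3/4 = -2.075.
For a Normal prior and Normal likelihood with known variance, the posterior is Normal; its mode equals its mean, the precision-weighted average.
Prior precision 1/σ₀² = 1/1 = 1; data precision n/σ² = 4/9.
θ̂ = (1·(-3) + (4/9)·(-2.075)) / (1 + 4/9) = (-353/90)/(13/9) = -353/130 ≈ -2.7154.

θ̂_MAP = -2.7154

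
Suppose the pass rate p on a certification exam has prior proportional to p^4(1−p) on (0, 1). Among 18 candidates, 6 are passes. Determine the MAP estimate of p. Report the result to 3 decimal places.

The prior density ∝ p^4(1−p)^1 is the kernel of Beta(5, 2).
Data: 6 successes in 18 trials. The binomial likelihood contributes p^6(1−p)^12, so the posterior is Beta(5+6, 2+12) = Beta(11, 14).
For Beta(a, b) with a, b > 1 the mode is (a−1)/(a+b−2) = 10/23 ≈ 0.435.

p̂_MAP = 0.435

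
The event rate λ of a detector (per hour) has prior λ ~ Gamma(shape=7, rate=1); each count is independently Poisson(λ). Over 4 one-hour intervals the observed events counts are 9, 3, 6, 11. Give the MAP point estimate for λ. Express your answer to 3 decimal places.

Σxᵢ = 9+3+6+11 = 29, with n = 4.
Posterior ∝ λ^6e^(−1λ) · λ^29e^(−4λ) = λ^35e^(−5λ), i.e. Gamma(shape=36, rate=5).
The mode of a Gamma(a, b) with a ≥ 1 (shape–rate) is (a−1)/b = 35/5 ≈ 7.000.

λ̂_MAP = 7.000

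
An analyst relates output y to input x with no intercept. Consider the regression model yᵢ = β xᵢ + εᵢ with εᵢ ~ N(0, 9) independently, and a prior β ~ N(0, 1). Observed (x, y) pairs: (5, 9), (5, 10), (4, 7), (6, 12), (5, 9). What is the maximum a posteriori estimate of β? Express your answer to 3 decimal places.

log p(β | y) = −Σ(yᵢ − βxᵢ)²/(2·9) − β²/(2·1) + const.
Setting the derivative to zero: Σxᵢ(yᵢ − βxᵢ)/9 − β/1 = 0, so β = Σxᵢyᵢ / (Σxᵢ² + σ²/τ²).
Σxᵢyᵢ = 5·9 + 5·10 + 4·7 + 6·12 + 5·9 = 240; Σxᵢ² = 127; σ²/τ² = 9.
β̂_MAP = 240 / (127 + 9) = 240/136 ≈ 1.765.

β̂_MAP = 1.765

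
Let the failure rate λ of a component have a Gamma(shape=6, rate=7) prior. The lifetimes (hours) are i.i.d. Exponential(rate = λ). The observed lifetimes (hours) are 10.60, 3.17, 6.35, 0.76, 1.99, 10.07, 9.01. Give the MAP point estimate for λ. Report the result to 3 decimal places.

λ̂_MAP = 0.245

The Exponential(rate=λ) likelihood is ∝ λ^n e^(−λΣtᵢ). Here n = 7 and Σtᵢ = 10.60 + 3.17 + 6.35 + 0.76 + 1.99 + 10.07 + 9.01 = 41.95.
Posterior ∝ λ^5e^(−7λ) · λ^7e^(−41.95λ) = λ^12e^(−48.95λ), i.e. Gamma(13, 48.95).
Mode = (a−1)/b = 12/48.95 ≈ 0.245.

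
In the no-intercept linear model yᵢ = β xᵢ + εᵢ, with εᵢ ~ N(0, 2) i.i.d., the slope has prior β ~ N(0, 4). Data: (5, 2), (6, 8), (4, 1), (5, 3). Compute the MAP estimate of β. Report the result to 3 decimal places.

β̂_MAP = 0.751

log p(β | y) = −Σ(yᵢ − βxᵢ)²/(2·2) − β²/(2·4) + const.
Setting the derivative to zero: Σxᵢ(yᵢ − βxᵢ)/2 − β/4 = 0, so β = Σxᵢyᵢ / (Σxᵢ² + σ²/τ²).
Σxᵢyᵢ = 5·2 + 6·8 + 4·1 + 5·3 = 77; Σxᵢ² = 102; σ²/τ² = 0.5.
β̂_MAP = 77 / (102 + 0.5) = 77/102.5 ≈ 0.751.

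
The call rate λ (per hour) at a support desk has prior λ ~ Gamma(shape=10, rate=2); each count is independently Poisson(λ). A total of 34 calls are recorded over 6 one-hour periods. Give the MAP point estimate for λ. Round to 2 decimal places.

Σxᵢ = 34, n = 6.
Posterior ∝ λ^9e^(−2λ) · λ^34e^(−6λ) = λ^43e^(−8λ), i.e. Gamma(shape=44, rate=8).
The mode of a Gamma(a, b) with a ≥ 1 (shape–rate) is (a−1)/b = 43/8 ≈ 5.38.

λ̂_MAP = 5.38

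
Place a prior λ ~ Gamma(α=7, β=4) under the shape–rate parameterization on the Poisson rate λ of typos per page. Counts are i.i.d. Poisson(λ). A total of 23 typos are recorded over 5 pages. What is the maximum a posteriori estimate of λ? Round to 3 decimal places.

Σxᵢ = 23, n = 5.
Posterior ∝ λ^6e^(−4λ) · λ^23e^(−5λ) = λ^29e^(−9λ), i.e. Gamma(shape=30, rate=9).
The mode of a Gamma(a, b) with a ≥ 1 (shape–rate) is (a−1)/b = 29/9 ≈ 3.222.

λ̂_MAP = 3.222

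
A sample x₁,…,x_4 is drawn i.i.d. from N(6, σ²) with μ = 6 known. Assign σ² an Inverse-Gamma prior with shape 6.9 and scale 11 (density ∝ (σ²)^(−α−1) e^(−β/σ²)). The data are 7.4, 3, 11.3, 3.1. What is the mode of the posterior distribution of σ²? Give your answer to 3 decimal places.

σ̂²_MAP = 3.508

Sum of squared deviations about the known mean: SS = (7.4−6)² + (3−6)² + (11.3−6)² + (3.1−6)² = 47.46.
The Normal likelihood contributes (σ²)^(−n/2) exp(−SS/(2σ²)), so the posterior is Inverse-Gamma(α + n/2, β + SS/2) = Inverse-Gamma(8.9, 34.73).
The mode of Inverse-Gamma(a, b) is b/(a+1) = 34.73/9.9 ≈ 3.508.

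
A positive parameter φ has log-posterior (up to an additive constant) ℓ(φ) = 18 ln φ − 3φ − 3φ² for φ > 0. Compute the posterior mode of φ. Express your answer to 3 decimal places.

φ̂_MAP = 1.500

ℓ'(φ) = 18/φ − 3 − 6φ. Setting this to zero and multiplying by φ: 6φ² + 3φ − 18 = 0.
φ = (−3 + √(3² + 4·6·18)) / (2·6) = (−3 + √441) / 12 = (−3 + 21)/12 = 3/2.
ℓ''(φ) = −18/φ² − 6 < 0, confirming a maximum.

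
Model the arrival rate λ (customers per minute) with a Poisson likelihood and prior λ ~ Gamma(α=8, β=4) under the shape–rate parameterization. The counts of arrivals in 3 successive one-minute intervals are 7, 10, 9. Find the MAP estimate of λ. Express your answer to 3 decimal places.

Σxᵢ = 7+10+9 = 26, with n = 3.
Posterior ∝ λ^7e^(−4λ) · λ^26e^(−3λ) = λ^33e^(−7λ), i.e. Gamma(shape=34, rate=7).
The mode of a Gamma(a, b) with a ≥ 1 (shape–rate) is (a−1)/b = 33/7 ≈ 4.714.

λ̂_MAP = 4.714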